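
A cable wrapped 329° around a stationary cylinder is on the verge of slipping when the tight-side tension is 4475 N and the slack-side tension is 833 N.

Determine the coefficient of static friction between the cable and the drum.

T₂/T₁ = e^{μβ} → μ = ln(T₂/T₁)/β.
β = 329° = 5.742 rad.
μ = ln(4475/833)/5.742 = ln(5.372)/5.742 = 0.293.

μ ≈ 0.293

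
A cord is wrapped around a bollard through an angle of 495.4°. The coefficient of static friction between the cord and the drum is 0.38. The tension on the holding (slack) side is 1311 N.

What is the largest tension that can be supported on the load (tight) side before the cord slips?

At impending slip the capstan equation gives T₂/T₁ = e^{μβ} with β in radians.
β = 495.4° × π/180 = 8.646 rad.
e^{μβ} = e^{0.38×8.646} = 26.73.
T₂ = T₁ · e^{μβ} = 1311 × 26.73 = 35000 N.

T_max ≈ 35000 N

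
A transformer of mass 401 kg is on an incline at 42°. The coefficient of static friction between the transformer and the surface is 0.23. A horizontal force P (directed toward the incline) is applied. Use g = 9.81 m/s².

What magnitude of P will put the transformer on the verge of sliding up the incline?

P ≈ 5610 N

At impending motion up the slope, friction acts down-slope at its limit: f = μ_s N.
Perpendicular to the incline: N = m g cos θ + P sin θ.
Along the incline: P cos θ = m g sin θ + μ_s N = m g sin θ + μ_s (m g cos θ + P sin θ).
Solving, P (cos θ − μ_s sin θ) = m g (sin θ + μ_s cos θ), so P = 401×9.81×(sin 42° + 0.23 cos 42°)/(cos 42° − 0.23 sin 42°) = 3930×0.8401/0.5892 = 5610 N.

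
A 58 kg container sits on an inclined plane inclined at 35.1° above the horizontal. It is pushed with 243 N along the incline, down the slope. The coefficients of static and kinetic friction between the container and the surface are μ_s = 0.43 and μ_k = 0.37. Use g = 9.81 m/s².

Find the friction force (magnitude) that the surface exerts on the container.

f ≈ 172 N (up the incline)

Normal force: N = m g cos θ = 58 × 9.81 × cos 35.1° = 465.5 N.
For equilibrium along the incline the friction force must supply f = m g sin θ + P = 327.2 + 243 = 570.2 N (positive meaning up-slope).
The static-friction ceiling is μ_s N = 0.43 × 465.5 = 200.2 N.
Since |570.2| > 200.2 N, static friction cannot hold it; the container slides down the incline and kinetic friction applies: f = μ_k N = 0.37 × 465.5 = 172 N.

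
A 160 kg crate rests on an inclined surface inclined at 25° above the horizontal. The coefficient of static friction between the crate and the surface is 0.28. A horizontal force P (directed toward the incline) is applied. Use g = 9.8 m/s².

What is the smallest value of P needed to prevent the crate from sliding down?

P_min ≈ 258 N

The crate tends to slide down (tan θ > μ_s), so at the point of impending slip friction acts up-slope at its limit: f = μ_s N.
Perpendicular to the incline: N = m g cos θ + P sin θ.
Along the incline: P cos θ + μ_s N = m g sin θ, i.e. P cos θ + μ_s (m g cos θ + P sin θ) = m g sin θ.
Solving, P (cos θ + μ_s sin θ) = m g (sin θ − μ_s cos θ), so P = 1570×0.1689/1.025 = 258 N.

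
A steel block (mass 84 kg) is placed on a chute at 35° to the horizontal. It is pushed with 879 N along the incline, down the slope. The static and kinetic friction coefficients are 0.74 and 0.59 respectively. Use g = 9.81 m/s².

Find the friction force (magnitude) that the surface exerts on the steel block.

f ≈ 398 N (up the incline)

The normal reaction is N = m g cos θ = 675 N.
Parallel to the incline, ΣF = 0 gives f = m g sin θ + P = 472.6 + 879 = 1352 N (up-slope positive).
The static-friction ceiling is μ_s N = 0.74 × 675 = 499.5 N.
|1352| exceeds 499.5 N, so the steel block slips down-slope; friction is kinetic, f = μ_k N = 0.59×675 = 398 N.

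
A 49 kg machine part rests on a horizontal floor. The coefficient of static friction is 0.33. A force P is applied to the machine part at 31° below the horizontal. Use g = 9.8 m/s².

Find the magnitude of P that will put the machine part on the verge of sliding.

N = m g + P sin α (the push presses the machine part into the horizontal floor).
At impending slip, P cos α = μ_s N = μ_s (m g + P sin α).
Solving: P (cos α − μ_s sin α) = μ_s m g → P = 0.33×480/(cos 31° − 0.33 sin 31°) = 158/0.6872 = 231 N.

P ≈ 231 N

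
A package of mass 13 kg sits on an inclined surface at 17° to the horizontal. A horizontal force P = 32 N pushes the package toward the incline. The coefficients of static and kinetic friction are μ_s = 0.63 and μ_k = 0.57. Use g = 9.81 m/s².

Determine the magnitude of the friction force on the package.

The horizontal push has a component P sin θ into the surface, so N = m g cos θ + P sin θ = 122 + 9.356 = 131.3 N.
Parallel to the incline: P cos θ − m g sin θ = 30.6 − 37.29 = -6.684 N; the friction needed to balance this is 6.684 N acting up the slope.
Maximum static friction: μ_s N = 0.63 × 131.3 = 82.73 N.
Since 6.684 N is within the 82.73 N limit, the package stays put and friction is exactly 6.68 N.

f ≈ 6.68 N (up the incline)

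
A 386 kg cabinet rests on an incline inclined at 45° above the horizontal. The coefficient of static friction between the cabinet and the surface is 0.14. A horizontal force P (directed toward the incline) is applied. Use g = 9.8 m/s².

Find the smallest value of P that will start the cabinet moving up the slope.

At impending motion up the slope, friction acts down-slope at its limit: f = μ_s N.
Perpendicular to the incline: N = m g cos θ + P sin θ.
Along the incline: P cos θ = m g sin θ + μ_s N = m g sin θ + μ_s (m g cos θ + P sin θ).
Solving, P (cos θ − μ_s sin θ) = m g (sin θ + μ_s cos θ), so P = 386×9.8×(sin 45° + 0.14 cos 45°)/(cos 45° − 0.14 sin 45°) = 3780×0.8061/0.6081 = 5010 N.

P ≈ 5010 N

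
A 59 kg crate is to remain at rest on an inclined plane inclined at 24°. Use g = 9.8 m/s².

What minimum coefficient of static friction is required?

μ_s,min ≈ 0.445

At the slip threshold m g sin θ = μ_s m g cos θ, so μ_s,min = tan θ.
μ_s,min = tan 24° = 0.445.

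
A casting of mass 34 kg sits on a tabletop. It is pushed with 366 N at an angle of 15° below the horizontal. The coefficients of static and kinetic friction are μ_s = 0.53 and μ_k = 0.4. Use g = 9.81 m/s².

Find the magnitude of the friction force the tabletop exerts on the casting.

The vertical component of P adds to the normal force: N = m g + P sin α = 333.5 + 94.73 = 428.3 N.
The horizontal driving force is P cos α = 353.5 N, so equilibrium needs friction f = 353.5 N.
μ_s N = 0.53 × 428.3 = 227 N.
The required friction exceeds μ_s N, so the casting moves and f = μ_k N = 171 N.

f ≈ 171 N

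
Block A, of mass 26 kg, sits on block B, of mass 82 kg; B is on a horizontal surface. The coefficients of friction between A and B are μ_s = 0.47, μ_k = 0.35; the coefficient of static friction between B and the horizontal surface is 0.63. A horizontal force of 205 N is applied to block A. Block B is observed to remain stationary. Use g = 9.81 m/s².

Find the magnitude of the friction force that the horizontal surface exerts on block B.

f ≈ 89.3 N

Normal force at the A–B interface: N₁ = m_A g = 255.1 N.
Maximum static friction on A from B: μ_s N₁ = 0.47×255.1 = 119.9 N.
P = 205 N exceeds that limit, so A slips over B and the interface friction becomes kinetic: f₁ = μ_k N₁ = 0.35×255.1 = 89.3 N.
B experiences an equal 89.3 N forward from A (third law). B is in equilibrium, so the floor supplies f₂ = 89.3 N of static friction (limit μ_s(m_A+m_B)g = 667.5 N, not exceeded).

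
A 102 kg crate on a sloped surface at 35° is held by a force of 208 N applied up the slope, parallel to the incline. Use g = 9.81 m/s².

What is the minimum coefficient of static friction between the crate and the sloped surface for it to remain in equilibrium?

N = m g cos θ = 819.7 N.
Friction must make up the shortfall along the incline: f = m g sin θ − P = 573.9 − 208 = 365.9 N.
At the threshold f = μ_s N, so μ_s,min = 365.9/819.7 = 0.446.

μ_s,min ≈ 0.446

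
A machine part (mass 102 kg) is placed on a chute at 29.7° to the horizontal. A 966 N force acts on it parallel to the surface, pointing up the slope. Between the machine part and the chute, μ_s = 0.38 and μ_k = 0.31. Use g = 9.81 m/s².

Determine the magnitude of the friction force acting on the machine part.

f ≈ 269 N (down the incline)

The normal reaction is N = m g cos θ = 869.2 N.
For equilibrium along the incline the friction force must supply f = m g sin θ − P = 495.8 − 966 = -470.2 N (positive meaning up-slope).
The static-friction ceiling is μ_s N = 0.38 × 869.2 = 330.3 N.
Since |-470.2| > 330.3 N, static friction cannot hold it; the machine part slides up the incline and kinetic friction applies: f = μ_k N = 0.31 × 869.2 = 269 N.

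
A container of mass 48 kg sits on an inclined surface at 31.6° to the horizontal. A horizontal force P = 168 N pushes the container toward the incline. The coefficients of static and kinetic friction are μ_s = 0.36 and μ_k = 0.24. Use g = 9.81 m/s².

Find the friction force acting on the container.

f ≈ 104 N (up the incline)

The horizontal push has a component P sin θ into the surface, so N = m g cos θ + P sin θ = 401.1 + 88.03 = 489.1 N.
Along the incline, the net driving force (taking up-slope positive) is P cos θ − m g sin θ = 143.1 − 246.7 = -103.6 N, so equilibrium requires friction f = 103.6 N (up-slope).
Maximum static friction: μ_s N = 0.36 × 489.1 = 176.1 N.
|f_req| = 103.6 ≤ 176.1 N → the container is in equilibrium; friction equals the required value.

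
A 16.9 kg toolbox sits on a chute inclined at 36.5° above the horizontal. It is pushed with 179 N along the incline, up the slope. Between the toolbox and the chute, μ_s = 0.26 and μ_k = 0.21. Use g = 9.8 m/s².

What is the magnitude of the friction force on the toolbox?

f ≈ 28 N (down the incline)

The normal reaction is N = m g cos θ = 133.1 N.
Parallel to the incline, ΣF = 0 gives f = m g sin θ − P = 98.51 − 179 = -80.49 N (up-slope positive).
Static friction can supply at most μ_s N = 34.62 N.
Since |-80.49| > 34.62 N, static friction cannot hold it; the toolbox slides up the incline and kinetic friction applies: f = μ_k N = 0.21 × 133.1 = 28 N.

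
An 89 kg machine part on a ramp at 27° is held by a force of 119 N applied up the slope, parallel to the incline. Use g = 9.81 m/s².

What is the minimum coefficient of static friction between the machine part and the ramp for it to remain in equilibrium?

N = m g cos θ = 777.9 N.
Friction must make up the shortfall along the incline: f = m g sin θ − P = 396.4 − 119 = 277.4 N.
At the threshold f = μ_s N, so μ_s,min = 277.4/777.9 = 0.357.

μ_s,min ≈ 0.357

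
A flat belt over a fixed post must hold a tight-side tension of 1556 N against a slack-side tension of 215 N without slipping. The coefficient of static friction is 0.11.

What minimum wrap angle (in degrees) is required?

β_min ≈ 1030°

T₂/T₁ = e^{μβ} → β = ln(T₂/T₁)/μ.
β = ln(1556/215)/0.11 = 1.979/0.11 = 17.99 rad.
In degrees: β = 17.99 × 180/π = 1030°.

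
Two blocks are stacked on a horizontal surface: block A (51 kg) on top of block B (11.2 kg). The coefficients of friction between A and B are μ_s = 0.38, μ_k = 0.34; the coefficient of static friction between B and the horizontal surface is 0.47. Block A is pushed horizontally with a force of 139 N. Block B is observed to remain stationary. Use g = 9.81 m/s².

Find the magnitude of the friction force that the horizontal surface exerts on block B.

The normal force B exerts on A is simply A's weight, N₁ = 500.3 N.
Maximum static friction on A from B: μ_s N₁ = 0.38×500.3 = 190.1 N.
P = 139 N is within that limit, so A and B move together (both at rest); the A–B friction is simply f₁ = P = 139 N.
B experiences an equal 139 N forward from A (third law). B is in equilibrium, so the floor supplies f₂ = 139 N of static friction (limit μ_s(m_A+m_B)g = 286.8 N, not exceeded).

f ≈ 139 N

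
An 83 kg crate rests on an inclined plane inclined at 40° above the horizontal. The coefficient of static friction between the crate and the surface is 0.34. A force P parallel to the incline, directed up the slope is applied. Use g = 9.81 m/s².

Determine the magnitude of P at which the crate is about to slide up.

At impending motion up the slope, friction acts down-slope at its limit: f = μ_s N.
P is parallel to the surface, so N = m g cos θ = 624 N.
Along the incline: P = m g sin θ + μ_s N = 523 + 0.34×624 = 735 N.

P ≈ 735 N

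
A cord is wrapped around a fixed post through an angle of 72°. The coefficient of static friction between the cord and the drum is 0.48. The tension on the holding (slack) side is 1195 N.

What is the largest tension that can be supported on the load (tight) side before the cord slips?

T_max ≈ 2180 N

At impending slip the capstan equation gives T₂/T₁ = e^{μβ} with β in radians.
β = 72° × π/180 = 1.257 rad.
e^{μβ} = e^{0.48×1.257} = 1.828.
T₂ = T₁ · e^{μβ} = 1195 × 1.828 = 2180 N.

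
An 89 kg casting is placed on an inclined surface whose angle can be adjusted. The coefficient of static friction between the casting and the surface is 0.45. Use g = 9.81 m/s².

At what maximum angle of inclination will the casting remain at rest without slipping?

θ_max ≈ 24.2°

At the slip threshold, m g sin θ = μ_s · m g cos θ, so tan θ = μ_s.
θ_max = arctan(0.45) = 24.2°.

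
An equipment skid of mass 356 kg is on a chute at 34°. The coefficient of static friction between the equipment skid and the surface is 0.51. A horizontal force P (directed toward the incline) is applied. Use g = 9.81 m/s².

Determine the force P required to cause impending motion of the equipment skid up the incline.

P ≈ 6310 N

At impending motion up the slope, friction acts down-slope at its limit: f = μ_s N.
Perpendicular to the incline: N = m g cos θ + P sin θ.
Along the incline: P cos θ = m g sin θ + μ_s N = m g sin θ + μ_s (m g cos θ + P sin θ).
Solving, P (cos θ − μ_s sin θ) = m g (sin θ + μ_s cos θ), so P = 356×9.81×(sin 34° + 0.51 cos 34°)/(cos 34° − 0.51 sin 34°) = 3490×0.982/0.5438 = 6310 N.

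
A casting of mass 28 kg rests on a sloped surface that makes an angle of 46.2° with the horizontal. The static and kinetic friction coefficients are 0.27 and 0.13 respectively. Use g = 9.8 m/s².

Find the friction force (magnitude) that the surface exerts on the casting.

f ≈ 24.7 N (up the incline)

Perpendicular to the surface, N = m g cos θ = 28·9.8·cos 46.2° = 189.9 N.
Along the slope the weight component is m g sin θ = 198.1 N; friction must supply exactly this, acting up-slope.
Maximum static friction available: μ_s N = 0.27 × 189.9 = 51.28 N.
|198.1| exceeds 51.28 N, so the casting slips down-slope; friction is kinetic, f = μ_k N = 0.13×189.9 = 24.7 N.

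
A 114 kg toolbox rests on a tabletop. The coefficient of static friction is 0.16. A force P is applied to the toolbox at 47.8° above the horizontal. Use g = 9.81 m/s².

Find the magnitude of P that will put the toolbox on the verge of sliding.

N = m g − P sin α (the pull lifts the toolbox).
At impending slip, P cos α = μ_s N = μ_s (m g − P sin α).
Solving: P (cos α + μ_s sin α) = μ_s m g → P = 0.16×1120/(cos 47.8° + 0.16 sin 47.8°) = 179/0.7902 = 226 N.

P ≈ 226 N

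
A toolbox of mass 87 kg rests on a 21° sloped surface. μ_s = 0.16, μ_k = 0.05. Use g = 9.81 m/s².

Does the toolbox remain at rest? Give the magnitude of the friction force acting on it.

N = m g cos θ = 797 N.
Down-slope weight component: m g sin θ = 306 N.
μ_s N = 127 N.
306 > 127 N, so it slides; kinetic friction f = μ_k N = 0.05×797 = 39.8 N.

f ≈ 39.8 N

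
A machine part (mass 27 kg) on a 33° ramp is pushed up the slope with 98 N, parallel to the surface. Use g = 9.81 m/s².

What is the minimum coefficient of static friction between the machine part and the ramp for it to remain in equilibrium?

N = m g cos θ = 222.1 N.
Friction must make up the shortfall along the incline: f = m g sin θ − P = 144.3 − 98 = 46.26 N.
At the threshold f = μ_s N, so μ_s,min = 46.26/222.1 = 0.208.

μ_s,min ≈ 0.208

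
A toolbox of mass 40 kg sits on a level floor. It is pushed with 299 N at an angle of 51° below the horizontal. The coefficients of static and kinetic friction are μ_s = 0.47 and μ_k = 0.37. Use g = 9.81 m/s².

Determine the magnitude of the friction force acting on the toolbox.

f ≈ 188 N

The vertical component of P adds to the normal force: N = m g + P sin α = 392.4 + 232.4 = 624.8 N.
The horizontal driving force is P cos α = 188.2 N, so equilibrium needs friction f = 188.2 N.
μ_s N = 0.47 × 624.8 = 293.6 N.
188.2 ≤ 293.6 N → static; friction equals the required 188 N.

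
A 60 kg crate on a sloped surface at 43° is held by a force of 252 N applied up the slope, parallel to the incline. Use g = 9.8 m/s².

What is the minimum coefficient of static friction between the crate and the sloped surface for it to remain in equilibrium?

μ_s,min ≈ 0.347

N = m g cos θ = 430 N.
Friction must make up the shortfall along the incline: f = m g sin θ − P = 401 − 252 = 149 N.
At the threshold f = μ_s N, so μ_s,min = 149/430 = 0.347.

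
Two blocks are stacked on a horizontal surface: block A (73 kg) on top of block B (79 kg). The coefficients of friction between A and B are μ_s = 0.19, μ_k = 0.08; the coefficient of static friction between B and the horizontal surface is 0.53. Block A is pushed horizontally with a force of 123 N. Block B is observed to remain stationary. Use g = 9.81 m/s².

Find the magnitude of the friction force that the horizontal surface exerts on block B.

f ≈ 123 N

Normal force at the A–B interface: N₁ = m_A g = 716.1 N.
So the A–B interface can sustain at most μ_s N₁ = 136.1 N of static friction.
P = 123 N is within that limit, so A and B move together (both at rest); the A–B friction is simply f₁ = P = 123 N.
By Newton's third law B feels 123 N forward from A. With B stationary, the floor's static friction on B balances it: f₂ = 123 N (well within μ_s(m_A+m_B)g = 790.3 N).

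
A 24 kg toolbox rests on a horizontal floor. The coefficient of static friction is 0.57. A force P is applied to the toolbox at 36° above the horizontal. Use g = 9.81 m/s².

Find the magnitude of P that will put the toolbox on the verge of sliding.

P ≈ 117 N

N = m g − P sin α (the pull lifts the toolbox).
At impending slip, P cos α = μ_s N = μ_s (m g − P sin α).
Solving: P (cos α + μ_s sin α) = μ_s m g → P = 0.57×235/(cos 36° + 0.57 sin 36°) = 134/1.144 = 117 N.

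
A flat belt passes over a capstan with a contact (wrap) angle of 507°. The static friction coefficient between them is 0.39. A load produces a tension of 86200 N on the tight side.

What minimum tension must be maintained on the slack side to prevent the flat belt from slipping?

T_min ≈ 2730 N

Capstan equation at impending slip: T_tight/T_slack = e^{μβ}.
β = 507° = 8.849 rad; e^{μβ} = e^{0.39×8.849} = 31.53.
T_slack = T_tight / e^{μβ} = 86200 / 31.53 = 2730 N.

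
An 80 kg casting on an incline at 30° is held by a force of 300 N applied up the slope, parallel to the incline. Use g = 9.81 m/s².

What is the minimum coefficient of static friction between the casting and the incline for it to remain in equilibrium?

N = m g cos θ = 679.7 N.
Friction must make up the shortfall along the incline: f = m g sin θ − P = 392.4 − 300 = 92.4 N.
At the threshold f = μ_s N, so μ_s,min = 92.4/679.7 = 0.136.

μ_s,min ≈ 0.136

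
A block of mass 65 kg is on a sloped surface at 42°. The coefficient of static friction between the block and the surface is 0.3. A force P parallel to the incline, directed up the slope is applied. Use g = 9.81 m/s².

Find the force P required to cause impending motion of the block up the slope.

P ≈ 569 N

At impending motion up the slope, friction acts down-slope at its limit: f = μ_s N.
P is parallel to the surface, so N = m g cos θ = 474 N.
Along the incline: P = m g sin θ + μ_s N = 427 + 0.3×474 = 569 N.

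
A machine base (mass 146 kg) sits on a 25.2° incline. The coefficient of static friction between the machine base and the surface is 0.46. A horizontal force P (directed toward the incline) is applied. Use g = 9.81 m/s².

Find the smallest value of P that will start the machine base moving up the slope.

P ≈ 1700 N

At impending motion up the slope, friction acts down-slope at its limit: f = μ_s N.
Perpendicular to the incline: N = m g cos θ + P sin θ.
Along the incline: P cos θ = m g sin θ + μ_s N = m g sin θ + μ_s (m g cos θ + P sin θ).
Solving, P (cos θ − μ_s sin θ) = m g (sin θ + μ_s cos θ), so P = 146×9.81×(sin 25.2° + 0.46 cos 25.2°)/(cos 25.2° − 0.46 sin 25.2°) = 1430×0.842/0.709 = 1700 N.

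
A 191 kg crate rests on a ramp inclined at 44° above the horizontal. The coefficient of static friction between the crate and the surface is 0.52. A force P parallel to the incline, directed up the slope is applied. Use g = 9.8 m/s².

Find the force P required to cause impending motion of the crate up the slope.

At impending motion up the slope, friction acts down-slope at its limit: f = μ_s N.
P is parallel to the surface, so N = m g cos θ = 1350 N.
Along the incline: P = m g sin θ + μ_s N = 1300 + 0.52×1350 = 2000 N.

P ≈ 2000 N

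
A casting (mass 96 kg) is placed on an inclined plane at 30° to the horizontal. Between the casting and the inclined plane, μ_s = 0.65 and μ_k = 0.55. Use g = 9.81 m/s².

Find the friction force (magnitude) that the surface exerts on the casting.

f ≈ 471 N (up the incline)

The normal reaction is N = m g cos θ = 815.6 N.
Along the slope the weight component is m g sin θ = 470.9 N; friction must supply exactly this, acting up-slope.
The static-friction ceiling is μ_s N = 0.65 × 815.6 = 530.1 N.
Since |470.9| ≤ 530.1 N, static friction is sufficient; f equals the required value, not μ_s N.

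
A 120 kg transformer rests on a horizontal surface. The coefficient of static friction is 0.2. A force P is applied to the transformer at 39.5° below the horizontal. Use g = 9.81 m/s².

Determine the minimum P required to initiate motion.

P ≈ 365 N

N = m g + P sin α (the push presses the transformer into the horizontal surface).
At impending slip, P cos α = μ_s N = μ_s (m g + P sin α).
Solving: P (cos α − μ_s sin α) = μ_s m g → P = 0.2×1180/(cos 39.5° − 0.2 sin 39.5°) = 235/0.6444 = 365 N.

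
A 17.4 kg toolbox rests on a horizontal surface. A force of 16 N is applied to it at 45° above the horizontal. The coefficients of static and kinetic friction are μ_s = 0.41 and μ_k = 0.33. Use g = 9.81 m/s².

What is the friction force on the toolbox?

f ≈ 11.3 N

The vertical component of P reduces the normal force: N = m g − P sin α = 170.7 − 11.31 = 159.4 N.
For equilibrium, f = P cos α = 16×cos 45° = 11.31 N.
μ_s N = 0.41 × 159.4 = 65.35 N.
11.31 ≤ 65.35 N → static; friction equals the required 11.3 N.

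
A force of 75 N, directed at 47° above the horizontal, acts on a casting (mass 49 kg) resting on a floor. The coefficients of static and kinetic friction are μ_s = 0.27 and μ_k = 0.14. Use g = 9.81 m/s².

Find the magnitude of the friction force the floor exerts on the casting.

Vertical equilibrium gives N = m g − P sin α = 425.8 N.
The horizontal driving force is P cos α = 51.15 N, so equilibrium needs friction f = 51.15 N.
μ_s N = 0.27 × 425.8 = 115 N.
Since 51.15 N does not exceed the limit, the casting stays at rest and f = 51.1 N.

f ≈ 51.1 N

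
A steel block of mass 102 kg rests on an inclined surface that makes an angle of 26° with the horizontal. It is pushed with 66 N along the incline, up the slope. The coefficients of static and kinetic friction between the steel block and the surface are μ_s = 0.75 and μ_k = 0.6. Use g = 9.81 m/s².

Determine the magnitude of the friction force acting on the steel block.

f ≈ 373 N (up the incline)

Perpendicular to the surface, N = m g cos θ = 102·9.81·cos 26° = 899.4 N.
For equilibrium along the incline the friction force must supply f = m g sin θ − P = 438.6 − 66 = 372.6 N (positive meaning up-slope).
The static-friction ceiling is μ_s N = 0.75 × 899.4 = 674.5 N.
Since |372.6| ≤ 674.5 N, static friction is sufficient; f equals the required value, not μ_s N.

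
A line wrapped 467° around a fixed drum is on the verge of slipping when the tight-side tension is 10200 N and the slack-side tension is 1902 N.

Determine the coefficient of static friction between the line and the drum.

T₂/T₁ = e^{μβ} → μ = ln(T₂/T₁)/β.
β = 467° = 8.151 rad.
μ = ln(10200/1902)/8.151 = ln(5.363)/8.151 = 0.206.

μ ≈ 0.206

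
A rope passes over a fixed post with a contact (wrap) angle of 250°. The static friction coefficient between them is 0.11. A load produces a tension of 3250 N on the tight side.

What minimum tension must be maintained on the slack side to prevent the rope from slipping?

Capstan equation at impending slip: T_tight/T_slack = e^{μβ}.
β = 250° = 4.363 rad; e^{μβ} = e^{0.11×4.363} = 1.616.
T_slack = T_tight / e^{μβ} = 3250 / 1.616 = 2010 N.

T_min ≈ 2010 N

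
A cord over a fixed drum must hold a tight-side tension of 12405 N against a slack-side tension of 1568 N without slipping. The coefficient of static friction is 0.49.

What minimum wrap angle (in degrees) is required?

T₂/T₁ = e^{μβ} → β = ln(T₂/T₁)/μ.
β = ln(12405/1568)/0.49 = 2.068/0.49 = 4.221 rad.
In degrees: β = 4.221 × 180/π = 242°.

β_min ≈ 242°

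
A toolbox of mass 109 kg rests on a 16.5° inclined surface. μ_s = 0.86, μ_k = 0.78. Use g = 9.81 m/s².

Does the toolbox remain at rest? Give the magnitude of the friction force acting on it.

N = m g cos θ = 1030 N.
Down-slope weight component: m g sin θ = 304 N.
μ_s N = 882 N.
304 ≤ 882 N, so it stays put; friction = 304 N.

f ≈ 304 N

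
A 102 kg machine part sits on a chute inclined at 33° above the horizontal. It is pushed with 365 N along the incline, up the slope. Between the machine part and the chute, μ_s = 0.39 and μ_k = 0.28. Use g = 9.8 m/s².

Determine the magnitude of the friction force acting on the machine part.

Normal force: N = m g cos θ = 102 × 9.8 × cos 33° = 838.3 N.
Parallel to the incline, ΣF = 0 gives f = m g sin θ − P = 544.4 − 365 = 179.4 N (up-slope positive).
Static friction can supply at most μ_s N = 327 N.
Since |179.4| ≤ 327 N, static friction is sufficient; f equals the required value, not μ_s N.

f ≈ 179 N (up the incline)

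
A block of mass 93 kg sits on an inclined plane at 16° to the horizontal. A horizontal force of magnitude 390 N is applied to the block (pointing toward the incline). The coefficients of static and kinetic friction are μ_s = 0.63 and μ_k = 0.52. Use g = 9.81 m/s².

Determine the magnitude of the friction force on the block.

f ≈ 123 N (down the incline)

Resolve perpendicular to the incline: N = m g cos θ + P sin θ = 93×9.81×cos 16° + 390×sin 16° = 984.5 N.
Along the incline, the net driving force (taking up-slope positive) is P cos θ − m g sin θ = 374.9 − 251.5 = 123.4 N, so equilibrium requires friction f = -123.4 N (down-slope).
Maximum static friction: μ_s N = 0.63 × 984.5 = 620.2 N.
Since 123.4 N is within the 620.2 N limit, the block stays put and friction is exactly 123 N.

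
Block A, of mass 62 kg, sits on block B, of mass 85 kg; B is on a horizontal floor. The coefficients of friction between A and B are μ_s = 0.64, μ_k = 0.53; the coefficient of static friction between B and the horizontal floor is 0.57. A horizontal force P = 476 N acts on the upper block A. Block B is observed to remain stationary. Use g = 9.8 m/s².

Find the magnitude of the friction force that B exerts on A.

f ≈ 322 N

The normal force B exerts on A is simply A's weight, N₁ = 607.6 N.
So the A–B interface can sustain at most μ_s N₁ = 388.9 N of static friction.
Since P = 476 N > 388.9 N, A slides on B; the A–B friction is kinetic: f₁ = μ_k N₁ = 0.53×607.6 = 322 N.
By Newton's third law B feels 322 N forward from A. With B stationary, the floor's static friction on B balances it: f₂ = 322 N (well within μ_s(m_A+m_B)g = 821.1 N).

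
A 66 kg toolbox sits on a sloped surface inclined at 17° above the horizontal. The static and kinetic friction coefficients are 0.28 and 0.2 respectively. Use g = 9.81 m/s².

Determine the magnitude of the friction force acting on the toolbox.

Perpendicular to the surface, N = m g cos θ = 66·9.81·cos 17° = 619.2 N.
For equilibrium along the incline, friction must balance the weight component: f = m g sin θ = 189.3 N up the slope.
Static friction can supply at most μ_s N = 173.4 N.
|189.3| exceeds 173.4 N, so the toolbox slips down-slope; friction is kinetic, f = μ_k N = 0.2×619.2 = 124 N.

f ≈ 124 N (up the incline)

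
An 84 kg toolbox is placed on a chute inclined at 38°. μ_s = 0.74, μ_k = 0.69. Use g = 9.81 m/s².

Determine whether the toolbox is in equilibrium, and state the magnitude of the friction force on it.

f ≈ 448 N

N = m g cos θ = 649 N.
Down-slope weight component: m g sin θ = 507 N.
μ_s N = 481 N.
507 > 481 N, so it slides; kinetic friction f = μ_k N = 0.69×649 = 448 N.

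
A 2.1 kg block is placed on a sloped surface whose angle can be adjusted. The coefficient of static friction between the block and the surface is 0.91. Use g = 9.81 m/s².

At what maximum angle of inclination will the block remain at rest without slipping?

At the slip threshold, m g sin θ = μ_s · m g cos θ, so tan θ = μ_s.
θ_max = arctan(0.91) = 42.3°.

θ_max ≈ 42.3°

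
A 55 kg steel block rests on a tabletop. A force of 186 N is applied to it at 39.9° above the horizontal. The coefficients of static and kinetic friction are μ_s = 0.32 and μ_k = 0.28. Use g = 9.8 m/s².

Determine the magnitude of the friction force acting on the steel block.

The vertical component of P reduces the normal force: N = m g − P sin α = 539 − 119.3 = 419.7 N.
For equilibrium, f = P cos α = 186×cos 39.9° = 142.7 N.
μ_s N = 0.32 × 419.7 = 134.3 N.
The required friction exceeds μ_s N, so the steel block moves and f = μ_k N = 118 N.

f ≈ 118 N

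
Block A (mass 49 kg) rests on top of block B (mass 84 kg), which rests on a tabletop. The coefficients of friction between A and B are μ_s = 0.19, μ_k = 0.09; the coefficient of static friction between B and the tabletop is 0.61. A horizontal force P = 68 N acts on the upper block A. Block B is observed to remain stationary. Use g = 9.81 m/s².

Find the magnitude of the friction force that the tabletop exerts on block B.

f ≈ 68 N

Normal force at the A–B interface: N₁ = m_A g = 480.7 N.
Maximum static friction on A from B: μ_s N₁ = 0.19×480.7 = 91.33 N.
P = 68 N is within that limit, so A and B move together (both at rest); the A–B friction is simply f₁ = P = 68 N.
By Newton's third law B feels 68 N forward from A. With B stationary, the floor's static friction on B balances it: f₂ = 68 N (well within μ_s(m_A+m_B)g = 795.9 N).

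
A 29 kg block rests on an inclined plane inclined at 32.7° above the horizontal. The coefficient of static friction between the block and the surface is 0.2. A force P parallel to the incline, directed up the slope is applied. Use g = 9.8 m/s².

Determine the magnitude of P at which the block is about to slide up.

At impending motion up the slope, friction acts down-slope at its limit: f = μ_s N.
P is parallel to the surface, so N = m g cos θ = 239 N.
Along the incline: P = m g sin θ + μ_s N = 154 + 0.2×239 = 201 N.

P ≈ 201 N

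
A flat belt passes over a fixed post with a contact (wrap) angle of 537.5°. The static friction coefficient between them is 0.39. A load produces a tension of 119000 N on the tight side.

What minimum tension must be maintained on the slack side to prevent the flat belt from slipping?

T_min ≈ 3070 N

Capstan equation at impending slip: T_tight/T_slack = e^{μβ}.
β = 537.5° = 9.381 rad; e^{μβ} = e^{0.39×9.381} = 38.81.
T_slack = T_tight / e^{μβ} = 119000 / 38.81 = 3070 N.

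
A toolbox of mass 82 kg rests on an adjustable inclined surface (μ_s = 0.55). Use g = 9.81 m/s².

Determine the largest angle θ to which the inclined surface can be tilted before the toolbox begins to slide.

At the slip threshold, m g sin θ = μ_s · m g cos θ, so tan θ = μ_s.
θ_max = arctan(0.55) = 28.8°.

θ_max ≈ 28.8°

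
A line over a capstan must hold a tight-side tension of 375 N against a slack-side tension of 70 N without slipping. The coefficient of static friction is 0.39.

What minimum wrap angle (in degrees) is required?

β_min ≈ 247°

T₂/T₁ = e^{μβ} → β = ln(T₂/T₁)/μ.
β = ln(375/70)/0.39 = 1.678/0.39 = 4.304 rad.
In degrees: β = 4.304 × 180/π = 247°.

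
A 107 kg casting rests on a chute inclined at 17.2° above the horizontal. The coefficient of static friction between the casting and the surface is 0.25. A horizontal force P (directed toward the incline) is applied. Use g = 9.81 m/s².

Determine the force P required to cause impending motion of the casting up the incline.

P ≈ 637 N

At impending motion up the slope, friction acts down-slope at its limit: f = μ_s N.
Perpendicular to the incline: N = m g cos θ + P sin θ.
Along the incline: P cos θ = m g sin θ + μ_s N = m g sin θ + μ_s (m g cos θ + P sin θ).
Solving, P (cos θ − μ_s sin θ) = m g (sin θ + μ_s cos θ), so P = 107×9.81×(sin 17.2° + 0.25 cos 17.2°)/(cos 17.2° − 0.25 sin 17.2°) = 1050×0.5345/0.8814 = 637 N.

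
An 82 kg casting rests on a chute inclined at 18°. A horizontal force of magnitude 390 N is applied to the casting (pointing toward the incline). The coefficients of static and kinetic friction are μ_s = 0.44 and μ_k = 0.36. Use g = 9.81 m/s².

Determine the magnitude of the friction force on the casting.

Normal direction: N = m g cos θ + P sin θ = 885.6 N.
Parallel to the incline: P cos θ − m g sin θ = 370.9 − 248.6 = 122.3 N; the friction needed to balance this is 122.3 N acting down the slope.
Maximum static friction: μ_s N = 0.44 × 885.6 = 389.6 N.
Since 122.3 N is within the 389.6 N limit, the casting stays put and friction is exactly 122 N.

f ≈ 122 N (down the incline)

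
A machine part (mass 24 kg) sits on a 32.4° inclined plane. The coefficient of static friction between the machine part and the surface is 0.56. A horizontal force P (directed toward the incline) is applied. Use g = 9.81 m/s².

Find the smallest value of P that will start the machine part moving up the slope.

At impending motion up the slope, friction acts down-slope at its limit: f = μ_s N.
Perpendicular to the incline: N = m g cos θ + P sin θ.
Along the incline: P cos θ = m g sin θ + μ_s N = m g sin θ + μ_s (m g cos θ + P sin θ).
Solving, P (cos θ − μ_s sin θ) = m g (sin θ + μ_s cos θ), so P = 24×9.81×(sin 32.4° + 0.56 cos 32.4°)/(cos 32.4° − 0.56 sin 32.4°) = 235×1.009/0.5443 = 436 N.

P ≈ 436 N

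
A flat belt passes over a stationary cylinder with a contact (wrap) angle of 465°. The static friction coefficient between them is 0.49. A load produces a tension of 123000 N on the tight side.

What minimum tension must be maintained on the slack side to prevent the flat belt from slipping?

Capstan equation at impending slip: T_tight/T_slack = e^{μβ}.
β = 465° = 8.116 rad; e^{μβ} = e^{0.49×8.116} = 53.34.
T_slack = T_tight / e^{μβ} = 123000 / 53.34 = 2310 N.

T_min ≈ 2310 N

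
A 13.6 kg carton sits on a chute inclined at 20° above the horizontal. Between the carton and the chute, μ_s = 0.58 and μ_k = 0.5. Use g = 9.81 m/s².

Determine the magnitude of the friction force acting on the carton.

f ≈ 45.6 N (up the incline)

Normal force: N = m g cos θ = 13.6 × 9.81 × cos 20° = 125.4 N.
Along the slope the weight component is m g sin θ = 45.63 N; friction must supply exactly this, acting up-slope.
The static-friction ceiling is μ_s N = 0.58 × 125.4 = 72.71 N.
Since |45.63| ≤ 72.71 N, static friction is sufficient; f equals the required value, not μ_s N.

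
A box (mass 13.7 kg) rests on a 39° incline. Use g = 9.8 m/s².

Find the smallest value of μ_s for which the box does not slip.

μ_s,min ≈ 0.81

At the slip threshold m g sin θ = μ_s m g cos θ, so μ_s,min = tan θ.
μ_s,min = tan 39° = 0.81.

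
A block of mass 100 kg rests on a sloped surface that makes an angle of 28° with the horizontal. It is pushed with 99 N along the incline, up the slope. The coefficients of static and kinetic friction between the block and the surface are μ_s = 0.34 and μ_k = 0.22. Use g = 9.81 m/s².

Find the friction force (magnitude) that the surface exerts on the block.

The normal reaction is N = m g cos θ = 866.2 N.
The friction needed for equilibrium is m g sin θ − P = 460.6 − 99 = 361.6 N, measured positive up-slope.
Maximum static friction available: μ_s N = 0.34 × 866.2 = 294.5 N.
|361.6| exceeds 294.5 N, so the block slips down-slope; friction is kinetic, f = μ_k N = 0.22×866.2 = 191 N.

f ≈ 191 N (up the incline)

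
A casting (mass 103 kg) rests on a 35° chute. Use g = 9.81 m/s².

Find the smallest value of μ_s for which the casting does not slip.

μ_s,min ≈ 0.7

At the slip threshold m g sin θ = μ_s m g cos θ, so μ_s,min = tan θ.
μ_s,min = tan 35° = 0.7.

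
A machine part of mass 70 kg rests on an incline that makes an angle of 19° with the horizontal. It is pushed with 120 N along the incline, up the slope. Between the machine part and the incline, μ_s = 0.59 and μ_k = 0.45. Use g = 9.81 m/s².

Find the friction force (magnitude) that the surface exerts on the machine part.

Normal force: N = m g cos θ = 70 × 9.81 × cos 19° = 649.3 N.
For equilibrium along the incline the friction force must supply f = m g sin θ − P = 223.6 − 120 = 103.6 N (positive meaning up-slope).
Static friction can supply at most μ_s N = 383.1 N.
Since |103.6| ≤ 383.1 N, static friction is sufficient; f equals the required value, not μ_s N.

f ≈ 104 N (up the incline)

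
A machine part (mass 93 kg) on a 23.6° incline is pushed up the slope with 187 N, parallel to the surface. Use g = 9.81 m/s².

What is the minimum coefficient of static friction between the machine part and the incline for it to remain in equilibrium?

N = m g cos θ = 836 N.
Friction must make up the shortfall along the incline: f = m g sin θ − P = 365.3 − 187 = 178.3 N.
At the threshold f = μ_s N, so μ_s,min = 178.3/836 = 0.213.

μ_s,min ≈ 0.213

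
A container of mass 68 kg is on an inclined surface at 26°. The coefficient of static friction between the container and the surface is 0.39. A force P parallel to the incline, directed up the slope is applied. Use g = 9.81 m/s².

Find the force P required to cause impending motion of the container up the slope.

At impending motion up the slope, friction acts down-slope at its limit: f = μ_s N.
P is parallel to the surface, so N = m g cos θ = 600 N.
Along the incline: P = m g sin θ + μ_s N = 292 + 0.39×600 = 526 N.

P ≈ 526 N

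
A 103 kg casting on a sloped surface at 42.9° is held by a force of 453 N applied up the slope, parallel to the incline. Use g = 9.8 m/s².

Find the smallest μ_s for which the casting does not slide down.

N = m g cos θ = 739.4 N.
Friction must make up the shortfall along the incline: f = m g sin θ − P = 687.1 − 453 = 234.1 N.
At the threshold f = μ_s N, so μ_s,min = 234.1/739.4 = 0.317.

μ_s,min ≈ 0.317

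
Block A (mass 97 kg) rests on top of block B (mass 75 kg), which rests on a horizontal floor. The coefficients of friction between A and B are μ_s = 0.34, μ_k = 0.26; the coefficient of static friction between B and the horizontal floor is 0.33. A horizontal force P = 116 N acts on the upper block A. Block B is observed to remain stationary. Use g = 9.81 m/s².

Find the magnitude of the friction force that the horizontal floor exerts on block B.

Between the blocks, N₁ = m_A g = 951.6 N.
Maximum static friction on A from B: μ_s N₁ = 0.34×951.6 = 323.5 N.
Since P = 116 N ≤ 323.5 N, A does not slip on B; friction on A equals P = 116 N.
By Newton's third law B feels 116 N forward from A. With B stationary, the floor's static friction on B balances it: f₂ = 116 N (well within μ_s(m_A+m_B)g = 556.8 N).

f ≈ 116 N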